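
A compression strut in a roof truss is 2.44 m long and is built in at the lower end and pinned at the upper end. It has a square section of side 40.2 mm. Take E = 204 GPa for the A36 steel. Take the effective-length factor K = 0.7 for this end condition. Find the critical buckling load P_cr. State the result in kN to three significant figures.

I = a⁴/12 = 40.2⁴/12 = 2.176×10^5 mm⁴
I = 2.176×10^5 mm⁴ = 2.176×10^-7 m⁴
Effective length L_e = K·L = 0.7 × 2.44 = 1.708 m
P_cr = π²EI / L_e² = π² × 204×10⁹ × 2.176×10^-7 / 1.708² = 1.502×10^5 N

P_cr ≈ 150 kN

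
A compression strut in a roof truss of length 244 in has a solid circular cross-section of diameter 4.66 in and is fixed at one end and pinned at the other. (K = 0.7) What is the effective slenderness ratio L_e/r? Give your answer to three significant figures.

For a solid circle r = d/4 = 4.66/4 = 1.165 in
L_e = K·L = 0.7 × 244 = 170.8 in
λ = L_e / r_min = 170.80 / 1.165 = 147

λ ≈ 147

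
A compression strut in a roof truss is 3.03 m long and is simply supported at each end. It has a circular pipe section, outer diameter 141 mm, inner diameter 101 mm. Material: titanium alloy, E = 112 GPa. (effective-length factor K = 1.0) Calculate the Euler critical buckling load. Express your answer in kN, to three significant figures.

P_cr ≈ 1720 kN

d_o = 141 mm, d_i = 101 mm
I = π(d_o⁴ − d_i⁴)/64 = π(141⁴ − 101.0⁴)/64 = 1.429×10^7 mm⁴
I = 1.429×10^7 mm⁴ = 1.429×10^-5 m⁴
Effective length L_e = K·L = 1 × 3.03 = 3.030 m
P_cr = π²EI / L_e² = π² × 112×10⁹ × 1.429×10^-5 / 3.030² = 1.721×10^6 N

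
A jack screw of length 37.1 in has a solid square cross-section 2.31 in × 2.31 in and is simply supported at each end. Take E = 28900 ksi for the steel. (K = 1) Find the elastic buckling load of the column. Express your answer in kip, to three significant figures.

I = a⁴/12 = 2.31⁴/12 = 2.373 in⁴
Effective length L_e = K·L = 1 × 37.1 = 37.10 in
P_cr = π²EI / L_e² = π² × 28900×10³ × 2.373 / 37.10² = 4.917×10^5 lb

P_cr ≈ 492 kip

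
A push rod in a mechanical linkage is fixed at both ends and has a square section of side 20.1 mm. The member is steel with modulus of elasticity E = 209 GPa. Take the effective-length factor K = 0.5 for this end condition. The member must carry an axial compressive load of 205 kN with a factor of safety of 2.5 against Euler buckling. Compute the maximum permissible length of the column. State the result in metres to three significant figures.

I = a⁴/12 = 20.1⁴/12 = 1.360×10^4 mm⁴
I = 1.360×10^-8 m⁴
Required critical load P_cr = n·P = 2.5 × 205 = 512.5 kN = 5.125×10^5 N
From P_cr = π²EI/(K·L)²:  L = (1/K)·√(π²EI/P_cr) = (1/0.5)·√(π²×2.09×10^11×1.360×10^-8/5.125×10^5)
L = 0.468 m

L_max ≈ 0.468 m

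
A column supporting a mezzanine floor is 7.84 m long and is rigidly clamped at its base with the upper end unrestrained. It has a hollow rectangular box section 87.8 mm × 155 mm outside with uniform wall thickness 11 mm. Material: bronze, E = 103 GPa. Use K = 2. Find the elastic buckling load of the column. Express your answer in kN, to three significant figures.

P_cr ≈ 23.1 kN

Inner dimensions: h_i = 155 − 2×11 = 133.0 mm, b_i = 87.8 − 2×11 = 65.80 mm
Weak-axis I_min = (h_o·b_o³ − h_i·b_i³)/12 with b_o = 87.8, b_i = 65.80 mm (shorter outer/inner sides).
I_min = (155×87.8³ − 133.0×65.80³)/12 = 5.585×10^6 mm⁴
I = 5.585×10^6 mm⁴ = 5.585×10^-6 m⁴
Effective length L_e = K·L = 2 × 7.84 = 15.68 m
P_cr = π²EI / L_e² = π² × 103×10⁹ × 5.585×10^-6 / 15.68² = 2.309×10^4 N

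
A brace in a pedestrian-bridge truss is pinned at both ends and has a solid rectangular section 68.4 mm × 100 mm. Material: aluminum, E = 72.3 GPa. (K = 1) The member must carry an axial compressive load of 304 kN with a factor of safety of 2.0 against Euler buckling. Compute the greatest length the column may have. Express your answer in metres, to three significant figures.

Buckling occurs about the weak axis: I_min = h·b³/12 with b = 68.4 mm (the shorter side).
I_min = 100×68.4³/12 = 2.667×10^6 mm⁴
I = 2.667×10^-6 m⁴
Required critical load P_cr = n·P = 2.0 × 304 = 608.0 kN = 6.080×10^5 N
From P_cr = π²EI/(K·L)²:  L = (1/K)·√(π²EI/P_cr) = (1/1)·√(π²×7.23×10^10×2.667×10^-6/6.080×10^5)
L = 1.77 m

L_max ≈ 1.77 m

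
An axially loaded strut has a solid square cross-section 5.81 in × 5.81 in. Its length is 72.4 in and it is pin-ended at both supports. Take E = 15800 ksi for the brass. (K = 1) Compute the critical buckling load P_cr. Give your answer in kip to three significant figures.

I = a⁴/12 = 5.81⁴/12 = 94.96 in⁴
Effective length L_e = K·L = 1 × 72.4 = 72.40 in
P_cr = π²EI / L_e² = π² × 15800×10³ × 94.96 / 72.40² = 2.825×10^6 lb

P_cr ≈ 2820 kip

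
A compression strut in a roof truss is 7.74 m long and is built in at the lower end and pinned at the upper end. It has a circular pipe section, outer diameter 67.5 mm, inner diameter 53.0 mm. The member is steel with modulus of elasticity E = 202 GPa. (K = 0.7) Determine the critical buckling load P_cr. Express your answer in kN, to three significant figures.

d_o = 67.5 mm, d_i = 53.0 mm
I = π(d_o⁴ − d_i⁴)/64 = π(67.5⁴ − 53.00⁴)/64 = 6.317×10^5 mm⁴
I = 6.317×10^5 mm⁴ = 6.317×10^-7 m⁴
Effective length L_e = K·L = 0.7 × 7.74 = 5.418 m
P_cr = π²EI / L_e² = π² × 202×10⁹ × 6.317×10^-7 / 5.418² = 4.290×10^4 N

P_cr ≈ 42.9 kN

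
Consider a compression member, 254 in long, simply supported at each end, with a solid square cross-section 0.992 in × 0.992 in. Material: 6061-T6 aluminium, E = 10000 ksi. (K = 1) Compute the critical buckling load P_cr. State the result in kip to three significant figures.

I = a⁴/12 = 0.992⁴/12 = 8.070×10^-2 in⁴
Effective length L_e = K·L = 1 × 254 = 254.0 in
P_cr = π²EI / L_e² = π² × 10000×10³ × 8.070×10^-2 / 254.0² = 123.5 lb

P_cr ≈ 0.123 kip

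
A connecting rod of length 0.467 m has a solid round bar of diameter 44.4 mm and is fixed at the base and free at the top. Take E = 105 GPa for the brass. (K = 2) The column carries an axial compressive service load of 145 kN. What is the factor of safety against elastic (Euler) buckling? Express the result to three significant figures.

I = πd⁴/64 = π×44.4⁴/64 = 1.908×10^5 mm⁴
I = 1.908×10^5 mm⁴ = 1.908×10^-7 m⁴
Effective length L_e = K·L = 2 × 0.467 = 0.9340 m
P_cr = π²EI / L_e² = π² × 105×10⁹ × 1.908×10^-7 / 0.9340² = 2.266×10^5 N
Factor of safety n = P_cr / P = 226.62 / 145 = 1.56

n ≈ 1.56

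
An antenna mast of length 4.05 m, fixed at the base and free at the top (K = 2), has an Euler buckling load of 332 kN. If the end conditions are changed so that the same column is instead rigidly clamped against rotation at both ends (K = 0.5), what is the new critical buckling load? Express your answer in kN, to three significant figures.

P_cr ∝ 1/K², so P_cr,new = P_cr,old × (K_old/K_new)² = 332 × (2/0.5)²
= 332 × 16.00 = 5310 kN

P_cr ≈ 5310 kN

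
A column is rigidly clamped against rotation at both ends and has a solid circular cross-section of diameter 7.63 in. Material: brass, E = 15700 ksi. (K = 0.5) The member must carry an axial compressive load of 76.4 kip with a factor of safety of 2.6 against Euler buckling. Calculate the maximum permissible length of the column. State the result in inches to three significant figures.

I = πd⁴/64 = π×7.63⁴/64 = 166.4 in⁴
Required critical load P_cr = n·P = 2.6 × 76.4 = 198.6 kip = 1.986×10^5 lb
From P_cr = π²EI/(K·L)²:  L = (1/K)·√(π²EI/P_cr) = (1/0.5)·√(π²×1.57×10^7×166.4/1.986×10^5)
L = 720 in

L_max ≈ 720 in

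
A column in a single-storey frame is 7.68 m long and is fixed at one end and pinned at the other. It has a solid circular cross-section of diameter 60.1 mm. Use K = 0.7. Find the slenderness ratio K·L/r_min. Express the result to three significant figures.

I = πd⁴/64 = π×60.1⁴/64 = 6.404×10^5 mm⁴
A = 2.837×10^3 mm²;  r_min = √(I/A) = √(6.404×10^5/2.837×10^3) = 15.03 mm
L_e = K·L = 0.7 × 7.68 m = 5.376 m = 5376.0 mm
λ = L_e / r_min = 5376.0 / 15.03 = 358

λ ≈ 358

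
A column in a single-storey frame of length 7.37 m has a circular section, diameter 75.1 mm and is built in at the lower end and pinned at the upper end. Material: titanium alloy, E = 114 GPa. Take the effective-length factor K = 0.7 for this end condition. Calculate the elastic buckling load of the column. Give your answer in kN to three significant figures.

P_cr ≈ 66.0 kN

I = πd⁴/64 = π×75.1⁴/64 = 1.561×10^6 mm⁴
I = 1.561×10^6 mm⁴ = 1.561×10^-6 m⁴
Effective length L_e = K·L = 0.7 × 7.37 = 5.159 m
P_cr = π²EI / L_e² = π² × 114×10⁹ × 1.561×10^-6 / 5.159² = 6.601×10^4 N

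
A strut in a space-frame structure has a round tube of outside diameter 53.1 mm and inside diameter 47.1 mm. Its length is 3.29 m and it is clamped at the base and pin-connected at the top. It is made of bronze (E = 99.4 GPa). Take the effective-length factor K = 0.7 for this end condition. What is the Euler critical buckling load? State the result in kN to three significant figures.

d_o = 53.1 mm, d_i = 47.1 mm
I = π(d_o⁴ − d_i⁴)/64 = π(53.1⁴ − 47.10⁴)/64 = 1.487×10^5 mm⁴
I = 1.487×10^5 mm⁴ = 1.487×10^-7 m⁴
Effective length L_e = K·L = 0.7 × 3.29 = 2.303 m
P_cr = π²EI / L_e² = π² × 99.4×10⁹ × 1.487×10^-7 / 2.303² = 2.750×10^4 N

P_cr ≈ 27.5 kN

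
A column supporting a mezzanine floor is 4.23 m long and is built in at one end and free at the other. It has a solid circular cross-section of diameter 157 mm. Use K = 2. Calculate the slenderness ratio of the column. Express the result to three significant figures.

λ ≈ 216

For a solid circle r = d/4 = 157/4 = 39.25 mm
L_e = K·L = 2 × 4.23 m = 8.460 m = 8460.0 mm
λ = L_e / r_min = 8460.0 / 39.25 = 216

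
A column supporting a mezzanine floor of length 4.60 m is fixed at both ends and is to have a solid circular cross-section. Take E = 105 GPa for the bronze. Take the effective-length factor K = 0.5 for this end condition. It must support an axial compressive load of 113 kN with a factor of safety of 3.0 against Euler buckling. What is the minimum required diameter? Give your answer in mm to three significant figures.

d ≈ 77.1 mm

Required P_cr = n·P = 3.0 × 113 = 339.0 kN
L_e = K·L = 0.5 × 4.60 = 2.300 m
Required I = P_cr·L_e²/(π²E) = 3.390×10^5 × 2.300² / (π² × 1.05×10^11) = 1.730×10^-6 m⁴
I_req = 1.730×10^6 mm⁴
Solid circle: I = πd⁴/64  ⇒  d = (64I/π)^(1/4) = (64×1.730×10^6/π)^(1/4) = 77.1 mm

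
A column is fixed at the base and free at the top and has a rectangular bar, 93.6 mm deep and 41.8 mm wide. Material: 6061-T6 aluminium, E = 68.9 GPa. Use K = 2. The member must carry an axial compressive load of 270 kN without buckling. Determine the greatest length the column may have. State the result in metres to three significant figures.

Buckling occurs about the weak axis: I_min = h·b³/12 with b = 41.8 mm (the shorter side).
I_min = 93.6×41.8³/12 = 5.697×10^5 mm⁴
I = 5.697×10^-7 m⁴
At the buckling limit P_cr = P = 2.700×10^5 N
From P_cr = π²EI/(K·L)²:  L = (1/K)·√(π²EI/P_cr) = (1/2)·√(π²×6.89×10^10×5.697×10^-7/2.700×10^5)
L = 0.599 m

L_max ≈ 0.599 m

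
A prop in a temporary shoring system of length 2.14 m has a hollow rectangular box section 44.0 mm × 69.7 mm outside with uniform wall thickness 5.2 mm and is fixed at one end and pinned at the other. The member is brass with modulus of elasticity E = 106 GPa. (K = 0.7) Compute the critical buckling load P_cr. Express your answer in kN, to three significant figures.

Inner dimensions: h_i = 69.7 − 2×5.2 = 59.30 mm, b_i = 44.0 − 2×5.2 = 33.60 mm
Weak-axis I_min = (h_o·b_o³ − h_i·b_i³)/12 with b_o = 44.0, b_i = 33.60 mm (shorter outer/inner sides).
I_min = (69.7×44.0³ − 59.30×33.60³)/12 = 3.073×10^5 mm⁴
I = 3.073×10^5 mm⁴ = 3.073×10^-7 m⁴
Effective length L_e = K·L = 0.7 × 2.14 = 1.498 m
P_cr = π²EI / L_e² = π² × 106×10⁹ × 3.073×10^-7 / 1.498² = 1.433×10^5 N

P_cr ≈ 143 kN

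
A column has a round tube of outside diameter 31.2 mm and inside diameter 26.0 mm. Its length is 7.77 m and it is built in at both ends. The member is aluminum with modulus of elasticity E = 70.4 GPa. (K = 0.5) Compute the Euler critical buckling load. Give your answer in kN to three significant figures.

P_cr ≈ 1.11 kN

d_o = 31.2 mm, d_i = 26.0 mm
I = π(d_o⁴ − d_i⁴)/64 = π(31.2⁴ − 26.00⁴)/64 = 2.408×10^4 mm⁴
I = 2.408×10^4 mm⁴ = 2.408×10^-8 m⁴
Effective length L_e = K·L = 0.5 × 7.77 = 3.885 m
P_cr = π²EI / L_e² = π² × 70.4×10⁹ × 2.408×10^-8 / 3.885² = 1.109×10^3 N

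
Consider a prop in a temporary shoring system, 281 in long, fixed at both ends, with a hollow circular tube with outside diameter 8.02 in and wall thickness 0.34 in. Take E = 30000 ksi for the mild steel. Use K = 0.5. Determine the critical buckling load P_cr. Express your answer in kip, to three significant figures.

P_cr ≈ 909 kip

Inner diameter d_i = 8.02 − 2×0.34 = 7.340 in
I = π(d_o⁴ − d_i⁴)/64 = π(8.02⁴ − 7.340⁴)/64 = 60.60 in⁴
Effective length L_e = K·L = 0.5 × 281 = 140.5 in
P_cr = π²EI / L_e² = π² × 30000×10³ × 60.60 / 140.5² = 9.090×10^5 lb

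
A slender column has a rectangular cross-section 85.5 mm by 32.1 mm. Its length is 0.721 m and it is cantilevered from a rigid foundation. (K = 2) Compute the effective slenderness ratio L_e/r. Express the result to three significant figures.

For a rectangle r_min = b/√12 = 32.1/√12 = 9.266 mm
L_e = K·L = 2 × 0.721 m = 1.442 m = 1442.0 mm
λ = L_e / r_min = 1442.0 / 9.266 = 156

λ ≈ 156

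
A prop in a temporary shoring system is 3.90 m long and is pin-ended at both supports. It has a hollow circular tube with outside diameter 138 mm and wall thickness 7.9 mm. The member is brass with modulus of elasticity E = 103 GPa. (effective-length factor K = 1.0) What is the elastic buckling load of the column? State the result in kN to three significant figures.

Inner diameter d_i = 138 − 2×7.9 = 122.2 mm
I = π(d_o⁴ − d_i⁴)/64 = π(138⁴ − 122.2⁴)/64 = 6.857×10^6 mm⁴
I = 6.857×10^6 mm⁴ = 6.857×10^-6 m⁴
Effective length L_e = K·L = 1 × 3.90 = 3.900 m
P_cr = π²EI / L_e² = π² × 103×10⁹ × 6.857×10^-6 / 3.900² = 4.583×10^5 N

P_cr ≈ 458 kN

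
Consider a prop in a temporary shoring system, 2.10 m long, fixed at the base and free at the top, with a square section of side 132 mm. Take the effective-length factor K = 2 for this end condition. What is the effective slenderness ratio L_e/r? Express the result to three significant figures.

λ ≈ 110

For a square r = a/√12 = 132/√12 = 38.11 mm
L_e = K·L = 2 × 2.10 m = 4.200 m = 4200.0 mm
λ = L_e / r_min = 4200.0 / 38.11 = 110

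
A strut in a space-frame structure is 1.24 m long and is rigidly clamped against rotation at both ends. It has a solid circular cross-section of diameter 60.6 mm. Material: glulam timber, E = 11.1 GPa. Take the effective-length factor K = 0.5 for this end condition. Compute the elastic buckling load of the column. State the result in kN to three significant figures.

I = πd⁴/64 = π×60.6⁴/64 = 6.620×10^5 mm⁴
I = 6.620×10^5 mm⁴ = 6.620×10^-7 m⁴
Effective length L_e = K·L = 0.5 × 1.24 = 0.6200 m
P_cr = π²EI / L_e² = π² × 11.1×10⁹ × 6.620×10^-7 / 0.6200² = 1.887×10^5 N

P_cr ≈ 189 kN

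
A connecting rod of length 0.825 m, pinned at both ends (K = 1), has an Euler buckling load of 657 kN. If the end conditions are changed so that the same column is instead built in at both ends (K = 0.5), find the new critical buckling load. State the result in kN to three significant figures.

P_cr ∝ 1/K², so P_cr,new = P_cr,old × (K_old/K_new)² = 657 × (1/0.5)²
= 657 × 4.000 = 2630 kN

P_cr ≈ 2630 kN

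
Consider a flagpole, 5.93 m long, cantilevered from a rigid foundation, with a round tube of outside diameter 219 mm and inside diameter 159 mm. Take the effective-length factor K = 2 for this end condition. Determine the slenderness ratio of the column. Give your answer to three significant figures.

λ ≈ 175

d_o = 219 mm, d_i = 159 mm
I = π(d_o⁴ − d_i⁴)/64 = π(219⁴ − 159.0⁴)/64 = 8.154×10^7 mm⁴
A = 1.781×10^4 mm²;  r_min = √(I/A) = √(8.154×10^7/1.781×10^4) = 67.66 mm
L_e = K·L = 2 × 5.93 m = 11.86 m = 11860 mm
λ = L_e / r_min = 11860 / 67.66 = 175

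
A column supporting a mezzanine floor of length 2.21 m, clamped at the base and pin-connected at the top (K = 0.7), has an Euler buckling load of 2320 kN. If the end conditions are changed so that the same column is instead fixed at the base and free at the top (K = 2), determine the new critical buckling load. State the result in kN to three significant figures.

P_cr ∝ 1/K², so P_cr,new = P_cr,old × (K_old/K_new)² = 2320 × (0.7/2)²
= 2320 × 0.1225 = 284 kN

P_cr ≈ 284 kN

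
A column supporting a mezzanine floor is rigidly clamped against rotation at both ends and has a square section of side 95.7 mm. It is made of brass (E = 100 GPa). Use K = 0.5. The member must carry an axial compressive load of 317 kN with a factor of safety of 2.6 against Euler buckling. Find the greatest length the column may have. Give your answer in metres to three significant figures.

I = a⁴/12 = 95.7⁴/12 = 6.990×10^6 mm⁴
I = 6.990×10^-6 m⁴
Required critical load P_cr = n·P = 2.6 × 317 = 824.2 kN = 8.242×10^5 N
From P_cr = π²EI/(K·L)²:  L = (1/K)·√(π²EI/P_cr) = (1/0.5)·√(π²×1.00×10^11×6.990×10^-6/8.242×10^5)
L = 5.79 m

L_max ≈ 5.79 m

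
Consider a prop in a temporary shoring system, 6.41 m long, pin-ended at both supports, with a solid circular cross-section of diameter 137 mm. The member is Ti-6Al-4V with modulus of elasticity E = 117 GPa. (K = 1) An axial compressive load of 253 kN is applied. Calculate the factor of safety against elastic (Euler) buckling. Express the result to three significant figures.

n ≈ 1.92

I = πd⁴/64 = π×137⁴/64 = 1.729×10^7 mm⁴
I = 1.729×10^7 mm⁴ = 1.729×10^-5 m⁴
Effective length L_e = K·L = 1 × 6.41 = 6.410 m
P_cr = π²EI / L_e² = π² × 117×10⁹ × 1.729×10^-5 / 6.410² = 4.860×10^5 N
Factor of safety n = P_cr / P = 485.98 / 253 = 1.92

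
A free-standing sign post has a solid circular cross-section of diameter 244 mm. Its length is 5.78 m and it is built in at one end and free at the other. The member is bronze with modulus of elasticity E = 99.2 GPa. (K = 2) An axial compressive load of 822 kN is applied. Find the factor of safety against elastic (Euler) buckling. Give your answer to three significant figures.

I = πd⁴/64 = π×244⁴/64 = 1.740×10^8 mm⁴
I = 1.740×10^8 mm⁴ = 1.740×10^-4 m⁴
Effective length L_e = K·L = 2 × 5.78 = 11.56 m
P_cr = π²EI / L_e² = π² × 99.2×10⁹ × 1.740×10^-4 / 11.56² = 1.275×10^6 N
Factor of safety n = P_cr / P = 1274.7 / 822 = 1.55

n ≈ 1.55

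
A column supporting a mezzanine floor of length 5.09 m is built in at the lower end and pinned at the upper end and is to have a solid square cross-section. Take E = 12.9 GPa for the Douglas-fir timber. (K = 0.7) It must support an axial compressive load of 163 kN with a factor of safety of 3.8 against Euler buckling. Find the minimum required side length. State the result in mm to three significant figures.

a ≈ 165 mm

Required P_cr = n·P = 3.8 × 163 = 619.4 kN
L_e = K·L = 0.7 × 5.09 = 3.563 m
Required I = P_cr·L_e²/(π²E) = 6.194×10^5 × 3.563² / (π² × 1.29×10^10) = 6.176×10^-5 m⁴
I_req = 6.176×10^7 mm⁴
Solid square: I = a⁴/12  ⇒  a = (12I)^(1/4) = (12×6.176×10^7)^(1/4) = 165 mm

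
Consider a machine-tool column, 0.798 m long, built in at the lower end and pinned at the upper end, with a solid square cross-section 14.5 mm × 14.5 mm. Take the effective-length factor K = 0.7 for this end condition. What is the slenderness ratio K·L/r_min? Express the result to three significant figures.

I = a⁴/12 = 14.5⁴/12 = 3.684×10^3 mm⁴
A = 210.2 mm²;  r_min = √(I/A) = √(3.684×10^3/210.2) = 4.186 mm
L_e = K·L = 0.7 × 0.798 m = 0.5586 m = 558.60 mm
λ = L_e / r_min = 558.60 / 4.186 = 133

λ ≈ 133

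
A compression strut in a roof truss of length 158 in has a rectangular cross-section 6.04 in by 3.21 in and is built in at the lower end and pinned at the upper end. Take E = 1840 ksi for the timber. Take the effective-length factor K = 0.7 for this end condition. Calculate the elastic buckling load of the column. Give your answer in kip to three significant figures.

Buckling occurs about the weak axis: I_min = h·b³/12 with b = 3.21 in (the shorter side).
I_min = 6.04×3.21³/12 = 16.65 in⁴
Effective length L_e = K·L = 0.7 × 158 = 110.6 in
P_cr = π²EI / L_e² = π² × 1840×10³ × 16.65 / 110.6² = 2.472×10^4 lb

P_cr ≈ 24.7 kip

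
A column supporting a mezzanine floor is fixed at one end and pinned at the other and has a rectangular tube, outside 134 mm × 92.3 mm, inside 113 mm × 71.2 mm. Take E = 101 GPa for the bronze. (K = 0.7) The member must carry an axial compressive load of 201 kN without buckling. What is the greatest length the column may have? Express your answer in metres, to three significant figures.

Weak-axis I_min = (h_o·b_o³ − h_i·b_i³)/12 with b_o = 92.3, b_i = 71.20 mm (shorter outer/inner sides).
I_min = (134×92.3³ − 113.0×71.20³)/12 = 5.382×10^6 mm⁴
I = 5.382×10^-6 m⁴
At the buckling limit P_cr = P = 2.010×10^5 N
From P_cr = π²EI/(K·L)²:  L = (1/K)·√(π²EI/P_cr) = (1/0.7)·√(π²×1.01×10^11×5.382×10^-6/2.010×10^5)
L = 7.38 m

L_max ≈ 7.38 m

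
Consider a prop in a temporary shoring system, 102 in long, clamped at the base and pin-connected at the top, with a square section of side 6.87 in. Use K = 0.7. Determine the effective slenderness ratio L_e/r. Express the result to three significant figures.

λ ≈ 36.0

For a square r = a/√12 = 6.87/√12 = 1.983 in
L_e = K·L = 0.7 × 102 = 71.40 in
λ = L_e / r_min = 71.400 / 1.983 = 36.0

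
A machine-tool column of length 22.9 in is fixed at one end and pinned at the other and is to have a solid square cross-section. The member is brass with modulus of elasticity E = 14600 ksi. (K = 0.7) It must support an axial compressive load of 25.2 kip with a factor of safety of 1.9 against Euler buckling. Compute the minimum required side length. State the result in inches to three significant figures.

Required P_cr = n·P = 1.9 × 25.2 = 47.88 kip
L_e = K·L = 0.7 × 22.9 = 16.03 in
Required I = P_cr·L_e²/(π²E) = 4.788×10^4 × 16.03² / (π² × 1.46×10^7) = 8.538×10^-2 in⁴
Solid square: I = a⁴/12  ⇒  a = (12I)^(1/4) = (12×8.538×10^-2)^(1/4) = 1.01 in

a ≈ 1.01 in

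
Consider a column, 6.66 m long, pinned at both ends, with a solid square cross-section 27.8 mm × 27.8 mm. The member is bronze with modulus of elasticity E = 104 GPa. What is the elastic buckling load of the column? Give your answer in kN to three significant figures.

P_cr ≈ 1.15 kN

I = a⁴/12 = 27.8⁴/12 = 4.977×10^4 mm⁴
I = 4.977×10^4 mm⁴ = 4.977×10^-8 m⁴
Effective length L_e = K·L = 1 × 6.66 = 6.660 m
P_cr = π²EI / L_e² = π² × 104×10⁹ × 4.977×10^-8 / 6.660² = 1.152×10^3 N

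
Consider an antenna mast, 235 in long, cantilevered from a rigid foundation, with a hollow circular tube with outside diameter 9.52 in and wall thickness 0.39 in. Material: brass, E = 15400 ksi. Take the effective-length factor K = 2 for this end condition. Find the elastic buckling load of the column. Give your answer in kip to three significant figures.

Inner diameter d_i = 9.52 − 2×0.39 = 8.740 in
I = π(d_o⁴ − d_i⁴)/64 = π(9.52⁴ − 8.740⁴)/64 = 116.8 in⁴
Effective length L_e = K·L = 2 × 235 = 470.0 in
P_cr = π²EI / L_e² = π² × 15400×10³ × 116.8 / 470.0² = 8.034×10^4 lb

P_cr ≈ 80.3 kip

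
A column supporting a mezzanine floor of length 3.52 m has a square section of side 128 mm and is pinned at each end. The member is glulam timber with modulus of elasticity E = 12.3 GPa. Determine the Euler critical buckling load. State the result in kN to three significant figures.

I = a⁴/12 = 128⁴/12 = 2.237×10^7 mm⁴
I = 2.237×10^7 mm⁴ = 2.237×10^-5 m⁴
Effective length L_e = K·L = 1 × 3.52 = 3.520 m
P_cr = π²EI / L_e² = π² × 12.3×10⁹ × 2.237×10^-5 / 3.520² = 2.192×10^5 N

P_cr ≈ 219 kN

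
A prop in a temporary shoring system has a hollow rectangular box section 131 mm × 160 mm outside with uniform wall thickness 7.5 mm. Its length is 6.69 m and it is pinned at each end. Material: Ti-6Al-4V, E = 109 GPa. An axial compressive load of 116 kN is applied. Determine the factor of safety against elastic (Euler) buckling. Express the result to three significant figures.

Inner dimensions: h_i = 160 − 2×7.5 = 145.0 mm, b_i = 131 − 2×7.5 = 116.0 mm
Weak-axis I_min = (h_o·b_o³ − h_i·b_i³)/12 with b_o = 131, b_i = 116.0 mm (shorter outer/inner sides).
I_min = (160×131³ − 145.0×116.0³)/12 = 1.111×10^7 mm⁴
I = 1.111×10^7 mm⁴ = 1.111×10^-5 m⁴
Effective length L_e = K·L = 1 × 6.69 = 6.690 m
P_cr = π²EI / L_e² = π² × 109×10⁹ × 1.111×10^-5 / 6.690² = 2.671×10^5 N
Factor of safety n = P_cr / P = 267.14 / 116 = 2.30

n ≈ 2.30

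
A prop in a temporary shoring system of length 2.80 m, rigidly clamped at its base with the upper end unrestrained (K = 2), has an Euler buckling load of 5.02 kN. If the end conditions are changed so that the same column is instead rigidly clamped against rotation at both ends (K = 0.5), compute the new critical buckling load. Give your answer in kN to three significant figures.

P_cr ≈ 80.3 kN

P_cr ∝ 1/K², so P_cr,new = P_cr,old × (K_old/K_new)² = 5.02 × (2/0.5)²
= 5.02 × 16.00 = 80.3 kN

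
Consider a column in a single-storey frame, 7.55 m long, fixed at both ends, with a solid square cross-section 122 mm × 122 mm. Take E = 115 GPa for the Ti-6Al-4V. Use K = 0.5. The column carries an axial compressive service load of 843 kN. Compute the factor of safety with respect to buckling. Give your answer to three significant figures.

I = a⁴/12 = 122⁴/12 = 1.846×10^7 mm⁴
I = 1.846×10^7 mm⁴ = 1.846×10^-5 m⁴
Effective length L_e = K·L = 0.5 × 7.55 = 3.775 m
P_cr = π²EI / L_e² = π² × 115×10⁹ × 1.846×10^-5 / 3.775² = 1.470×10^6 N
Factor of safety n = P_cr / P = 1470.4 / 843 = 1.74

n ≈ 1.74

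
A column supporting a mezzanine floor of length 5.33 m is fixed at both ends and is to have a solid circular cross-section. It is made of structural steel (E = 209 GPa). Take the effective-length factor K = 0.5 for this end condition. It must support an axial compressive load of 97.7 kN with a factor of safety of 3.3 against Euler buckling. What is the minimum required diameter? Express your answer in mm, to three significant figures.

Required P_cr = n·P = 3.3 × 97.7 = 322.4 kN
L_e = K·L = 0.5 × 5.33 = 2.665 m
Required I = P_cr·L_e²/(π²E) = 3.224×10^5 × 2.665² / (π² × 2.09×10^11) = 1.110×10^-6 m⁴
I_req = 1.110×10^6 mm⁴
Solid circle: I = πd⁴/64  ⇒  d = (64I/π)^(1/4) = (64×1.110×10^6/π)^(1/4) = 69.0 mm

d ≈ 69.0 mm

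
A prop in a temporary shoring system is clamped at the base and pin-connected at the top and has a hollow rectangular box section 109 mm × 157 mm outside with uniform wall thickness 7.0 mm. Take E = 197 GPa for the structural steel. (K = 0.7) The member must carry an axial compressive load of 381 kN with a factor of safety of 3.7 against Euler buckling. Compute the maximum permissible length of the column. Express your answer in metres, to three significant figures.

Inner dimensions: h_i = 157 − 2×7.0 = 143.0 mm, b_i = 109 − 2×7.0 = 95.00 mm
Weak-axis I_min = (h_o·b_o³ − h_i·b_i³)/12 with b_o = 109, b_i = 95.00 mm (shorter outer/inner sides).
I_min = (157×109³ − 143.0×95.00³)/12 = 6.726×10^6 mm⁴
I = 6.726×10^-6 m⁴
Required critical load P_cr = n·P = 3.7 × 381 = 1410 kN = 1.410×10^6 N
From P_cr = π²EI/(K·L)²:  L = (1/K)·√(π²EI/P_cr) = (1/0.7)·√(π²×1.97×10^11×6.726×10^-6/1.410×10^6)
L = 4.35 m

L_max ≈ 4.35 m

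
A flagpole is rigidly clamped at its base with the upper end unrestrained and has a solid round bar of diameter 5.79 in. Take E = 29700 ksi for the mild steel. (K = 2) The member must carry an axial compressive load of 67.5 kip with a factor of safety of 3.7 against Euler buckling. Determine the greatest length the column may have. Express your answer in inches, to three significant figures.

L_max ≈ 127 in

I = πd⁴/64 = π×5.79⁴/64 = 55.17 in⁴
Required critical load P_cr = n·P = 3.7 × 67.5 = 249.8 kip = 2.498×10^5 lb
From P_cr = π²EI/(K·L)²:  L = (1/K)·√(π²EI/P_cr) = (1/2)·√(π²×2.97×10^7×55.17/2.498×10^5)
L = 127 in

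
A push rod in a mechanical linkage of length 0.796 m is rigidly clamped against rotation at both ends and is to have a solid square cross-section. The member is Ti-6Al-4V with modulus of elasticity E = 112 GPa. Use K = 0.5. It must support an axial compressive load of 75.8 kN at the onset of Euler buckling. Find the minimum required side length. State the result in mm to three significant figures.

a ≈ 19.0 mm

L_e = K·L = 0.5 × 0.796 = 0.3980 m
Required I = P_cr·L_e²/(π²E) = 7.580×10^4 × 0.3980² / (π² × 1.12×10^11) = 1.086×10^-8 m⁴
I_req = 1.086×10^4 mm⁴
Solid square: I = a⁴/12  ⇒  a = (12I)^(1/4) = (12×1.086×10^4)^(1/4) = 19.0 mm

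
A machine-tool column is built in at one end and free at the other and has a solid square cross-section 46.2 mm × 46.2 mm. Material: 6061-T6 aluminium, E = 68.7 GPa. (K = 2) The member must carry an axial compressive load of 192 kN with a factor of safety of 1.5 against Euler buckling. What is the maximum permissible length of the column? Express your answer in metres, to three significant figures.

L_max ≈ 0.473 m

I = a⁴/12 = 46.2⁴/12 = 3.797×10^5 mm⁴
I = 3.797×10^-7 m⁴
Required critical load P_cr = n·P = 1.5 × 192 = 288.0 kN = 2.880×10^5 N
From P_cr = π²EI/(K·L)²:  L = (1/K)·√(π²EI/P_cr) = (1/2)·√(π²×6.87×10^10×3.797×10^-7/2.880×10^5)
L = 0.473 m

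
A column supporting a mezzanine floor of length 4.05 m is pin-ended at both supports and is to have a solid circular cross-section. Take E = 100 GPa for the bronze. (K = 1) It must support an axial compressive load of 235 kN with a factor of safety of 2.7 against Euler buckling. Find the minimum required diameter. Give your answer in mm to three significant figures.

d ≈ 121 mm

Required P_cr = n·P = 2.7 × 235 = 634.5 kN
L_e = K·L = 1 × 4.05 = 4.050 m
Required I = P_cr·L_e²/(π²E) = 6.345×10^5 × 4.050² / (π² × 1.00×10^11) = 1.054×10^-5 m⁴
I_req = 1.054×10^7 mm⁴
Solid circle: I = πd⁴/64  ⇒  d = (64I/π)^(1/4) = (64×1.054×10^7/π)^(1/4) = 121 mm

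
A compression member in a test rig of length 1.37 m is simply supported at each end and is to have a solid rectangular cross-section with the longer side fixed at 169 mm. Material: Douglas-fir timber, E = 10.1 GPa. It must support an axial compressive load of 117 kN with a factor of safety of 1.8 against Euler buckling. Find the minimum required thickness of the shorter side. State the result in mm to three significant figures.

Required P_cr = n·P = 1.8 × 117 = 210.6 kN
L_e = K·L = 1 × 1.37 = 1.370 m
Required I = P_cr·L_e²/(π²E) = 2.106×10^5 × 1.370² / (π² × 1.01×10^10) = 3.965×10^-6 m⁴
I_req = 3.965×10^6 mm⁴
Rectangle, weak axis: I_min = h·b³/12 with h = 169 mm fixed  ⇒  b = (12I/h)^(1/3) = 65.5 mm

b ≈ 65.5 mm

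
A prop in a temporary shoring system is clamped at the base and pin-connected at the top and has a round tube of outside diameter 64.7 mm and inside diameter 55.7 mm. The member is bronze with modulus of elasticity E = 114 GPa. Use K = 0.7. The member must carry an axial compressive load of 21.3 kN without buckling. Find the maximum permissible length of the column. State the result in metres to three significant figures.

d_o = 64.7 mm, d_i = 55.7 mm
I = π(d_o⁴ − d_i⁴)/64 = π(64.7⁴ − 55.70⁴)/64 = 3.877×10^5 mm⁴
I = 3.877×10^-7 m⁴
At the buckling limit P_cr = P = 2.130×10^4 N
From P_cr = π²EI/(K·L)²:  L = (1/K)·√(π²EI/P_cr) = (1/0.7)·√(π²×1.14×10^11×3.877×10^-7/2.130×10^4)
L = 6.46 m

L_max ≈ 6.46 m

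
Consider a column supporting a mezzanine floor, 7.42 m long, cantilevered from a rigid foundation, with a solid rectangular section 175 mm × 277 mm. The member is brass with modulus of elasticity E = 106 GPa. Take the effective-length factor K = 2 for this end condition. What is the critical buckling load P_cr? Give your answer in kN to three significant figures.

Buckling occurs about the weak axis: I_min = h·b³/12 with b = 175 mm (the shorter side).
I_min = 277×175³/12 = 1.237×10^8 mm⁴
I = 1.237×10^8 mm⁴ = 1.237×10^-4 m⁴
Effective length L_e = K·L = 2 × 7.42 = 14.84 m
P_cr = π²EI / L_e² = π² × 106×10⁹ × 1.237×10^-4 / 14.84² = 5.877×10^5 N

P_cr ≈ 588 kN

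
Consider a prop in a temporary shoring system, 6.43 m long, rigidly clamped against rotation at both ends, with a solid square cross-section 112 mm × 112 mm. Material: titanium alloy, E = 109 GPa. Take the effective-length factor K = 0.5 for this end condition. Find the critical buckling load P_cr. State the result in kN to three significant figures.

P_cr ≈ 1360 kN

I = a⁴/12 = 112⁴/12 = 1.311×10^7 mm⁴
I = 1.311×10^7 mm⁴ = 1.311×10^-5 m⁴
Effective length L_e = K·L = 0.5 × 6.43 = 3.215 m
P_cr = π²EI / L_e² = π² × 109×10⁹ × 1.311×10^-5 / 3.215² = 1.365×10^6 N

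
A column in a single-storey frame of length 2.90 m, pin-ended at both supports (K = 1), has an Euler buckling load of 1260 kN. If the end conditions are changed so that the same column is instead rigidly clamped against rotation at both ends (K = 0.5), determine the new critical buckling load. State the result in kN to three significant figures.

P_cr ∝ 1/K², so P_cr,new = P_cr,old × (K_old/K_new)² = 1260 × (1/0.5)²
= 1260 × 4.000 = 5040 kN

P_cr ≈ 5040 kN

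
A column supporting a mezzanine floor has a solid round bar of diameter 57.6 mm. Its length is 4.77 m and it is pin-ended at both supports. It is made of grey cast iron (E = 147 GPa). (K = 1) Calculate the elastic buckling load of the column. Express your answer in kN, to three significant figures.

P_cr ≈ 34.5 kN

I = πd⁴/64 = π×57.6⁴/64 = 5.403×10^5 mm⁴
I = 5.403×10^5 mm⁴ = 5.403×10^-7 m⁴
Effective length L_e = K·L = 1 × 4.77 = 4.770 m
P_cr = π²EI / L_e² = π² × 147×10⁹ × 5.403×10^-7 / 4.770² = 3.445×10^4 N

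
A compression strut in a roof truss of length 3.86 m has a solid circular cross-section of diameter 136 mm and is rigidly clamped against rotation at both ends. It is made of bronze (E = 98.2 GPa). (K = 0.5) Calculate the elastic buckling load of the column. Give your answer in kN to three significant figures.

P_cr ≈ 4370 kN

I = πd⁴/64 = π×136⁴/64 = 1.679×10^7 mm⁴
I = 1.679×10^7 mm⁴ = 1.679×10^-5 m⁴
Effective length L_e = K·L = 0.5 × 3.86 = 1.930 m
P_cr = π²EI / L_e² = π² × 98.2×10⁹ × 1.679×10^-5 / 1.930² = 4.369×10^6 N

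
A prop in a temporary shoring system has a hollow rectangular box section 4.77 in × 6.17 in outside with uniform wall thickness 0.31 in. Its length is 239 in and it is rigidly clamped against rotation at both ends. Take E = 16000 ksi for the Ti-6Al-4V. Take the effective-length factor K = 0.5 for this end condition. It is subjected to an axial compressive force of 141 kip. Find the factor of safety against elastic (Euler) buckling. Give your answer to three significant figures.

n ≈ 1.78

Inner dimensions: h_i = 6.17 − 2×0.31 = 5.550 in, b_i = 4.77 − 2×0.31 = 4.150 in
Weak-axis I_min = (h_o·b_o³ − h_i·b_i³)/12 with b_o = 4.77, b_i = 4.150 in (shorter outer/inner sides).
I_min = (6.17×4.77³ − 5.550×4.150³)/12 = 22.75 in⁴
Effective length L_e = K·L = 0.5 × 239 = 119.5 in
P_cr = π²EI / L_e² = π² × 16000×10³ × 22.75 / 119.5² = 2.515×10^5 lb
Factor of safety n = P_cr / P = 251.54 / 141 = 1.78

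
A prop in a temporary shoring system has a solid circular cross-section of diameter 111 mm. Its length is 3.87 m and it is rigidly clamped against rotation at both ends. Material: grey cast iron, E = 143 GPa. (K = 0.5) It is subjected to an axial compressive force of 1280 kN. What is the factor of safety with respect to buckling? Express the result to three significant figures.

n ≈ 2.19

I = πd⁴/64 = π×111⁴/64 = 7.452×10^6 mm⁴
I = 7.452×10^6 mm⁴ = 7.452×10^-6 m⁴
Effective length L_e = K·L = 0.5 × 3.87 = 1.935 m
P_cr = π²EI / L_e² = π² × 143×10⁹ × 7.452×10^-6 / 1.935² = 2.809×10^6 N
Factor of safety n = P_cr / P = 2808.9 / 1280 = 2.19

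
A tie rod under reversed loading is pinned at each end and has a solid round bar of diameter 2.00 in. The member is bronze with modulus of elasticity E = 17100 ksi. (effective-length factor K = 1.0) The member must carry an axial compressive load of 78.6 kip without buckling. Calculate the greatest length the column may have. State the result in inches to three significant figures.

I = πd⁴/64 = π×2.00⁴/64 = 0.7854 in⁴
At the buckling limit P_cr = P = 7.860×10^4 lb
From P_cr = π²EI/(K·L)²:  L = (1/K)·√(π²EI/P_cr) = (1/1)·√(π²×1.71×10^7×0.7854/7.860×10^4)
L = 41.1 in

L_max ≈ 41.1 in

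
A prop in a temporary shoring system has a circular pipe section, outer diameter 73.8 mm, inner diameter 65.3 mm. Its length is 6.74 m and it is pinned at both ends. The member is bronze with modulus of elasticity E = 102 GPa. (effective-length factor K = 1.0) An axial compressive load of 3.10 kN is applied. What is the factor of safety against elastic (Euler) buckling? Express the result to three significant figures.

n ≈ 4.03

d_o = 73.8 mm, d_i = 65.3 mm
I = π(d_o⁴ − d_i⁴)/64 = π(73.8⁴ − 65.30⁴)/64 = 5.636×10^5 mm⁴
I = 5.636×10^5 mm⁴ = 5.636×10^-7 m⁴
Effective length L_e = K·L = 1 × 6.74 = 6.740 m
P_cr = π²EI / L_e² = π² × 102×10⁹ × 5.636×10^-7 / 6.740² = 1.249×10^4 N
Factor of safety n = P_cr / P = 12.489 / 3.10 = 4.03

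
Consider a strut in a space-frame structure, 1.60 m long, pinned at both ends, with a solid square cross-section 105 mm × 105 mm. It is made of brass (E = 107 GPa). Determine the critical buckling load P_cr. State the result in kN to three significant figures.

I = a⁴/12 = 105⁴/12 = 1.013×10^7 mm⁴
I = 1.013×10^7 mm⁴ = 1.013×10^-5 m⁴
Effective length L_e = K·L = 1 × 1.60 = 1.600 m
P_cr = π²EI / L_e² = π² × 107×10⁹ × 1.013×10^-5 / 1.600² = 4.178×10^6 N

P_cr ≈ 4180 kN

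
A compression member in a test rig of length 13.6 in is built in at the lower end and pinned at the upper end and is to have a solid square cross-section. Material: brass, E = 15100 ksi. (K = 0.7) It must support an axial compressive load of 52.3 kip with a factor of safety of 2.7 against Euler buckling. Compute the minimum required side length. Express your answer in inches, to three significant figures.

Required P_cr = n·P = 2.7 × 52.3 = 141.2 kip
L_e = K·L = 0.7 × 13.6 = 9.520 in
Required I = P_cr·L_e²/(π²E) = 1.412×10^5 × 9.520² / (π² × 1.51×10^7) = 8.587×10^-2 in⁴
Solid square: I = a⁴/12  ⇒  a = (12I)^(1/4) = (12×8.587×10^-2)^(1/4) = 1.01 in

a ≈ 1.01 in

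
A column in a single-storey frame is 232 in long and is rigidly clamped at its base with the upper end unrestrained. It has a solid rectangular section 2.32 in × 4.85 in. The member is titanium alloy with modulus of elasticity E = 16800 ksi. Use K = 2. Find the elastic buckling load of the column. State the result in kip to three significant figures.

P_cr ≈ 3.89 kip

Buckling occurs about the weak axis: I_min = h·b³/12 with b = 2.32 in (the shorter side).
I_min = 4.85×2.32³/12 = 5.047 in⁴
Effective length L_e = K·L = 2 × 232 = 464.0 in
P_cr = π²EI / L_e² = π² × 16800×10³ × 5.047 / 464.0² = 3.887×10^3 lb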